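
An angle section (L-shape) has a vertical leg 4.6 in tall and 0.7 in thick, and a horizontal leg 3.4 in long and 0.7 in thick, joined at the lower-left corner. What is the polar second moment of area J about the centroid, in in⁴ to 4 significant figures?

J ≈ 15.01 in⁴

Treat the section as a set of non-overlapping primitives; coordinates are from the bounding-box lower-left.
Vertical leg: 0.7 × 4.6, A = 3.22 in², y = 2.3 in, Ī = 5.67793 in⁴.
Horizontal leg (remainder): 2.7 × 0.7, A = 1.89 in², y = 0.35 in, Ī = 0.077175 in⁴.
Centroid: ȳ = ΣA·y / ΣA = 1.57877 in.
Transfer each piece to the centroidal x-axis using Ī + A·d² with d = y − 1.57877:
  vertical leg: d = 0.721233 in → contributes +7.3529 in⁴
  horizontal leg (remainder): d = -1.22877 in → contributes +2.93083 in⁴
Total I = 10.2837 in⁴.
For the y-axis: x̄ = 0.978767 in.
Repeating about the centroidal y-axis gives I_y = 4.72153 in⁴.
Polar second moment: J = I_x + I_y = 15.0053 in⁴.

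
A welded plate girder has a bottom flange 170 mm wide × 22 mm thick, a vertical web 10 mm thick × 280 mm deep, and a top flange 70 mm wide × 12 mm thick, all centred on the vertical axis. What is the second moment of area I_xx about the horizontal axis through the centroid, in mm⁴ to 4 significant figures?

I_xx ≈ 9.515 × 10⁷ mm⁴

Break the section into simple shapes (no overlaps), measuring from the bottom-left corner of the bounding box.
Bottom plate: 170 × 22, A = 3 740 mm², y = 11 mm, Ī = 150 847 mm⁴.
Web plate: 10 × 280, A = 2 800 mm², y = 162 mm, Ī = 18 293 333 mm⁴.
Top plate: 70 × 12, A = 840 mm², y = 308 mm, Ī = 10 080 mm⁴.
Centroid: ȳ = ΣA·y / ΣA = 102.095 mm.
Transfer each piece to the horizontal axis through the centroid using Ī + A·d² with d = y − 102.095:
  bottom plate: d = -91.0949 mm → contributes +31 186 383 mm⁴
  web plate: d = 59.9051 mm → contributes +28 341 489 mm⁴
  top plate: d = 205.905 mm → contributes +35 623 502 mm⁴
Total I = 95 151 374 mm⁴.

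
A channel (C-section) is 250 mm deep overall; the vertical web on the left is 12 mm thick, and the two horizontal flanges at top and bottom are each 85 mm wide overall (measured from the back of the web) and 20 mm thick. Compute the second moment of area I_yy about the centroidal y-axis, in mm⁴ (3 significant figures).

I_yy ≈ 4.01 × 10⁶ mm⁴

Treat the section as a set of non-overlapping primitives; coordinates are from the bounding-box lower-left.
Web: 12 × 250, A = 3 000 mm², x = 6 mm, Ī = 36 000 mm⁴.
Top flange (beyond web): 73 × 20, A = 1 460 mm², x = 48.5 mm, Ī = 648 362 mm⁴.
Bottom flange (beyond web): 73 × 20, A = 1 460 mm², x = 48.5 mm, Ī = 648 362 mm⁴.
Centroid: x̄ = ΣA·x / ΣA = 26.963 mm.
Transfer each piece to the centroidal y-axis using Ī + A·d² with d = x − 26.963:
  web: d = -20.963 mm → contributes +1 354 322 mm⁴
  top flange (beyond web): d = 21.537 mm → contributes +1 325 582 mm⁴
  bottom flange (beyond web): d = 21.537 mm → contributes +1 325 582 mm⁴
Total I = 4 005 485 mm⁴.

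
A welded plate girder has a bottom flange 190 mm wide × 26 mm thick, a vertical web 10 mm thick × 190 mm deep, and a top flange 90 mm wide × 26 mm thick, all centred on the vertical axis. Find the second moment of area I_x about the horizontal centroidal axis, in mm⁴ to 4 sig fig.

Decompose the section into non-overlapping parts with the origin at the bottom-left of its bounding rectangle.
Bottom plate: 190 × 26, A = 4 940 mm², y = 13 mm, Ī = 278 287 mm⁴.
Web plate: 10 × 190, A = 1 900 mm², y = 121 mm, Ī = 5 715 833 mm⁴.
Top plate: 90 × 26, A = 2 340 mm², y = 229 mm, Ī = 131 820 mm⁴.
Centroid: ȳ = ΣA·y / ΣA = 90.4118 mm.
Transfer each piece to the horizontal centroidal axis using Ī + A·d² with d = y − 90.4118:
  bottom plate: d = -77.4118 mm → contributes +29 881 638 mm⁴
  web plate: d = 30.5882 mm → contributes +7 493 550 mm⁴
  top plate: d = 138.588 mm → contributes +45 075 496 mm⁴
Total I = 82 450 684 mm⁴.

I_x ≈ 8.245 × 10⁷ mm⁴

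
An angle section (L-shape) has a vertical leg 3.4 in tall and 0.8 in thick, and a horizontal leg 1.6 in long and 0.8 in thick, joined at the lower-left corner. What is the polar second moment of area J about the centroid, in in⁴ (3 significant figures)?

J ≈ 4.04 in⁴

Split into non-overlapping primitives; take the origin at the lower-left of the bounding box.
Vertical leg: 0.8 × 3.4, A = 2.72 in², y = 1.7 in, Ī = 2.6203 in⁴.
Horizontal leg (remainder): 0.8 × 0.8, A = 0.64 in², y = 0.4 in, Ī = 0.034133 in⁴.
Centroid: ȳ = ΣA·y / ΣA = 1.4524 in.
Transfer each piece to the centroidal x-axis using Ī + A·d² with d = y − 1.4524:
  vertical leg: d = 0.24762 in → contributes +2.787 in⁴
  horizontal leg (remainder): d = -1.0524 in → contributes +0.74294 in⁴
Total I = 3.53 in⁴.
For the y-axis: x̄ = 0.55238 in.
Repeating about the centroidal y-axis gives I_y = 0.51078 in⁴.
Polar second moment: J = I_x + I_y = 4.0408 in⁴.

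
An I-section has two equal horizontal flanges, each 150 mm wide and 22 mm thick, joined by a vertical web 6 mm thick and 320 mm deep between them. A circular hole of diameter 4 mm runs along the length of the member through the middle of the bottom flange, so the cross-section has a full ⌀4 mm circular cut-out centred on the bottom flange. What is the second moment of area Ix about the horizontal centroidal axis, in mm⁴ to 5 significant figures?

Ix ≈ 2.0927 × 10⁸ mm⁴

Split into non-overlapping primitives; take the origin at the lower-left of the bounding box.
Bottom flange: 150 × 22, A = 3 300 mm², y = 11 mm, Ī = 133 100 mm⁴.
Web: 6 × 320, A = 1 920 mm², y = 182 mm, Ī = 16 384 000 mm⁴.
Top flange: 150 × 22, A = 3 300 mm², y = 353 mm, Ī = 133 100 mm⁴.
Hole (subtracted): ⌀4, A = 12.56637 mm², y = 11 mm, Ī = 12.56637 mm⁴.
Centroid: ȳ = ΣA·y / ΣA = 182.2526 mm.
Transfer each piece to the horizontal centroidal axis using Ī + A·d² with d = y − 182.2526:
  bottom flange: d = -171.2526 mm → contributes +96 913 678 mm⁴
  web: d = -0.2525849 mm → contributes +16 384 122 mm⁴
  top flange: d = 170.7474 mm → contributes +96 343 543 mm⁴
  hole: d = -171.2526 mm → contributes −368552.1 mm⁴
Total I = 209 272 791 mm⁴.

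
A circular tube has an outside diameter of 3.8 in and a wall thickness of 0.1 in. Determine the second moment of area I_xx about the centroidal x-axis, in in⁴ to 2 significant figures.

I_xx ≈ 2.0 in⁴

Decompose the section into non-overlapping parts with the origin at the bottom-left of its bounding rectangle.
Outer circle: ⌀3.8, A = 11.34 in², y = 1.9 in, Ī = 10.24 in⁴.
Bore (subtracted): ⌀3.6, A = 10.18 in², y = 1.9 in, Ī = 8.245 in⁴.
By symmetry the centroid is at mid-height, ȳ = 1.9 in.
All pieces are centred on the centroidal x-axis, so I = ΣĪ (holes subtracted) = 1.991 in⁴.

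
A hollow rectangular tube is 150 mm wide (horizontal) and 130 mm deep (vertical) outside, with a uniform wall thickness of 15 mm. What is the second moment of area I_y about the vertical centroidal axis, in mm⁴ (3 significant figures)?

Treat the section as a set of non-overlapping primitives; coordinates are from the bounding-box lower-left.
Outer rectangle: 150 × 130, A = 19 500 mm², x = 75 mm, Ī = 36 562 500 mm⁴.
Inner void (subtracted): 120 × 100, A = 12 000 mm², x = 75 mm, Ī = 14 400 000 mm⁴.
By symmetry the centroid is at mid-width, x̄ = 75 mm.
All pieces are centred on the vertical centroidal axis, so I = ΣĪ (holes subtracted) = 22 162 500 mm⁴.

I_y ≈ 2.22 × 10⁷ mm⁴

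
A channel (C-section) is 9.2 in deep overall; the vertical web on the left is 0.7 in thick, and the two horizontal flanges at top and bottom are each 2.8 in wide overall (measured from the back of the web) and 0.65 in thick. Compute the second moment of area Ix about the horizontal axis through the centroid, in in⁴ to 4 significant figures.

Decompose the section into non-overlapping parts with the origin at the bottom-left of its bounding rectangle.
Web: 0.7 × 9.2, A = 6.44 in², y = 4.6 in, Ī = 45.4235 in⁴.
Top flange (beyond web): 2.1 × 0.65, A = 1.365 in², y = 8.875 in, Ī = 0.0480594 in⁴.
Bottom flange (beyond web): 2.1 × 0.65, A = 1.365 in², y = 0.325 in, Ī = 0.0480594 in⁴.
By symmetry the centroid is at mid-height, ȳ = 4.6 in.
Transfer each piece to the horizontal axis through the centroid using Ī + A·d² with d = y − 4.6:
  web: d = 0 in → contributes +45.4235 in⁴
  top flange (beyond web): d = 4.275 in → contributes +24.9943 in⁴
  bottom flange (beyond web): d = -4.275 in → contributes +24.9943 in⁴
Total I = 95.412 in⁴.

Ix ≈ 95.41 in⁴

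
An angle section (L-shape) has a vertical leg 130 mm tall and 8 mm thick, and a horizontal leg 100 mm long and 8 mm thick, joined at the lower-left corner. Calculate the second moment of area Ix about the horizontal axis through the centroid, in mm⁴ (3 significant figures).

Split into non-overlapping primitives; take the origin at the lower-left of the bounding box.
Vertical leg: 8 × 130, A = 1 040 mm², y = 65 mm, Ī = 1 464 667 mm⁴.
Horizontal leg (remainder): 92 × 8, A = 736 mm², y = 4 mm, Ī = 3925.3 mm⁴.
Centroid: ȳ = ΣA·y / ΣA = 39.721 mm.
Transfer each piece to the horizontal axis through the centroid using Ī + A·d² with d = y − 39.721:
  vertical leg: d = 25.279 mm → contributes +2 129 270 mm⁴
  horizontal leg (remainder): d = -35.721 mm → contributes +943 039 mm⁴
Total I = 3 072 309 mm⁴.

Ix ≈ 3.07 × 10⁶ mm⁴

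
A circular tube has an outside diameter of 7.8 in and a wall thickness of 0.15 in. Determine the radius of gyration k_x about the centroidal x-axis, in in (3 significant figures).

Decompose the section into non-overlapping parts with the origin at the bottom-left of its bounding rectangle.
Outer circle: ⌀7.8, A = 47.784 in², y = 3.9 in, Ī = 181.7 in⁴.
Bore (subtracted): ⌀7.5, A = 44.179 in², y = 3.9 in, Ī = 155.32 in⁴.
By symmetry the centroid is at mid-height, ȳ = 3.9 in.
All pieces are centred on the centroidal x-axis, so I = ΣĪ (holes subtracted) = 26.382 in⁴.
Radius of gyration: k = √(I/A) = √(26.382 / 3.605) = 2.7052 in.

k_x ≈ 2.71 in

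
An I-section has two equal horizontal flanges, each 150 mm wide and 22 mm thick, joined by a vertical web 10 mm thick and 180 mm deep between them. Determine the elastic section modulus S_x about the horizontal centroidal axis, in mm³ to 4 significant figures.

Break the section into simple shapes (no overlaps), measuring from the bottom-left corner of the bounding box.
Bottom flange: 150 × 22, A = 3 300 mm², y = 11 mm, Ī = 133 100 mm⁴.
Web: 10 × 180, A = 1 800 mm², y = 112 mm, Ī = 4 860 000 mm⁴.
Top flange: 150 × 22, A = 3 300 mm², y = 213 mm, Ī = 133 100 mm⁴.
By symmetry the centroid is at mid-height, ȳ = 112 mm.
Transfer each piece to the horizontal centroidal axis using Ī + A·d² with d = y − 112:
  bottom flange: d = -101 mm → contributes +33 796 400 mm⁴
  web: d = 0 mm → contributes +4 860 000 mm⁴
  top flange: d = 101 mm → contributes +33 796 400 mm⁴
Total I = 72 452 800 mm⁴.
Extreme fibre distance c = 112 mm; S = I/c = 646 900 mm³.

S_x ≈ 6.469 × 10⁵ mm³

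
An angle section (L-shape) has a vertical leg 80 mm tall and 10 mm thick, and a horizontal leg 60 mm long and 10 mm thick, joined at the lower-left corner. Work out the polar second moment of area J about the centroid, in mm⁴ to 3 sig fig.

J ≈ 1.20 × 10⁶ mm⁴

Decompose the section into non-overlapping parts with the origin at the bottom-left of its bounding rectangle.
Vertical leg: 10 × 80, A = 800 mm², y = 40 mm, Ī = 426 667 mm⁴.
Horizontal leg (remainder): 50 × 10, A = 500 mm², y = 5 mm, Ī = 4166.7 mm⁴.
Centroid: ȳ = ΣA·y / ΣA = 26.538 mm.
Transfer each piece to the centroidal x-axis using Ī + A·d² with d = y − 26.538:
  vertical leg: d = 13.462 mm → contributes +571 637 mm⁴
  horizontal leg (remainder): d = -21.538 mm → contributes +236 119 mm⁴
Total I = 807 756 mm⁴.
For the y-axis: x̄ = 16.538 mm.
Repeating about the centroidal y-axis gives I_y = 387 756 mm⁴.
Polar second moment: J = I_x + I_y = 1 195 513 mm⁴.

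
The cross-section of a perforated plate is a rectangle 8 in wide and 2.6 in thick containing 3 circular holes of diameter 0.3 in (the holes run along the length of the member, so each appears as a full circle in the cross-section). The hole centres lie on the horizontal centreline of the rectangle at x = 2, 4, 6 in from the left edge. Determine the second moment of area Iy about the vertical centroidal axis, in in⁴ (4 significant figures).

Iy ≈ 110.4 in⁴

Decompose the section into non-overlapping parts with the origin at the bottom-left of its bounding rectangle.
Plate: 8 × 2.6, A = 20.8 in², x = 4 in, Ī = 110.933 in⁴.
Hole 1 (subtracted): ⌀0.3, A = 0.0706858 in², x = 2 in, Ī = 0.000397608 in⁴.
Hole 2 (subtracted): ⌀0.3, A = 0.0706858 in², x = 4 in, Ī = 0.000397608 in⁴.
Hole 3 (subtracted): ⌀0.3, A = 0.0706858 in², x = 6 in, Ī = 0.000397608 in⁴.
By symmetry the centroid is at mid-width, x̄ = 4 in.
Transfer each piece to the vertical centroidal axis using Ī + A·d² with d = x − 4:
  plate: d = 0 in → contributes +110.933 in⁴
  hole 1: d = -2 in → contributes −0.283141 in⁴
  hole 2: d = 0 in → contributes −0.000397608 in⁴
  hole 3: d = 2 in → contributes −0.283141 in⁴
Total I = 110.367 in⁴.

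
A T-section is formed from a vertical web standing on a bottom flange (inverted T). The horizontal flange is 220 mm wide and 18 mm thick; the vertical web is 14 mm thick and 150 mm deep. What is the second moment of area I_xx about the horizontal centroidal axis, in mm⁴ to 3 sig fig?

Split into non-overlapping primitives; take the origin at the lower-left of the bounding box.
Flange: 220 × 18, A = 3 960 mm², y = 9 mm, Ī = 106 920 mm⁴.
Web: 14 × 150, A = 2 100 mm², y = 93 mm, Ī = 3 937 500 mm⁴.
Centroid: ȳ = ΣA·y / ΣA = 38.109 mm.
Transfer each piece to the horizontal centroidal axis using Ī + A·d² with d = y − 38.109:
  flange: d = -29.109 mm → contributes +3 462 342 mm⁴
  web: d = 54.891 mm → contributes +10 264 866 mm⁴
Total I = 13 727 208 mm⁴.

I_xx ≈ 1.37 × 10⁷ mm⁴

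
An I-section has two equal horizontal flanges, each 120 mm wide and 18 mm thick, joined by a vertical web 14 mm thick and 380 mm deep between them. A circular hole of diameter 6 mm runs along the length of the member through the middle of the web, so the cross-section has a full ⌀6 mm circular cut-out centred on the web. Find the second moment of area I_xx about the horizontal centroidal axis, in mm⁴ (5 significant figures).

I_xx ≈ 2.3521 × 10⁸ mm⁴

Break the section into simple shapes (no overlaps), measuring from the bottom-left corner of the bounding box.
Bottom flange: 120 × 18, A = 2 160 mm², y = 9 mm, Ī = 58 320 mm⁴.
Web: 14 × 380, A = 5 320 mm², y = 208 mm, Ī = 64 017 333 mm⁴.
Top flange: 120 × 18, A = 2 160 mm², y = 407 mm, Ī = 58 320 mm⁴.
Hole (subtracted): ⌀6, A = 28.27433 mm², y = 208 mm, Ī = 63.61725 mm⁴.
By symmetry the centroid is at mid-height, ȳ = 208 mm.
Transfer each piece to the horizontal centroidal axis using Ī + A·d² with d = y − 208:
  bottom flange: d = -199 mm → contributes +85 596 480 mm⁴
  web: d = 0 mm → contributes +64 017 333 mm⁴
  top flange: d = 199 mm → contributes +85 596 480 mm⁴
  hole: d = 0 mm → contributes −63.61725 mm⁴
Total I = 235 210 230 mm⁴.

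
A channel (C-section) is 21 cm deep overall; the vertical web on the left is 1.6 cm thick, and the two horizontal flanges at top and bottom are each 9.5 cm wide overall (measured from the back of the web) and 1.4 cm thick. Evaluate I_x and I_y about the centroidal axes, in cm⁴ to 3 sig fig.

Decompose the section into non-overlapping parts with the origin at the bottom-left of its bounding rectangle.
Web: 1.6 × 21, A = 33.6 cm², y = 10.5 cm, Ī = 1234.8 cm⁴.
Top flange (beyond web): 7.9 × 1.4, A = 11.06 cm², y = 20.3 cm, Ī = 1.8065 cm⁴.
Bottom flange (beyond web): 7.9 × 1.4, A = 11.06 cm², y = 0.7 cm, Ī = 1.8065 cm⁴.
By symmetry the centroid is at mid-height, ȳ = 10.5 cm.
Transfer each piece to the centroidal x-axis using Ī + A·d² with d = y − 10.5:
  web: d = 0 cm → contributes +1234.8 cm⁴
  top flange (beyond web): d = 9.8 cm → contributes +1 064 cm⁴
  bottom flange (beyond web): d = -9.8 cm → contributes +1 064 cm⁴
Total I = 3362.8 cm⁴.
For the y-axis: x̄ = 2.6857 cm.
Repeating about the centroidal y-axis gives I_y = 423.16 cm⁴.

I_x ≈ 3360 cm⁴, I_y ≈ 423 cm⁴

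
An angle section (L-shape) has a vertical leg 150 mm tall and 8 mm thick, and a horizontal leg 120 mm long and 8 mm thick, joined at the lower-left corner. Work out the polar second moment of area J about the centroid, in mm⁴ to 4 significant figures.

J ≈ 7.630 × 10⁶ mm⁴

Split into non-overlapping primitives; take the origin at the lower-left of the bounding box.
Vertical leg: 8 × 150, A = 1 200 mm², y = 75 mm, Ī = 2 250 000 mm⁴.
Horizontal leg (remainder): 112 × 8, A = 896 mm², y = 4 mm, Ī = 4778.67 mm⁴.
Centroid: ȳ = ΣA·y / ΣA = 44.6489 mm.
Transfer each piece to the centroidal x-axis using Ī + A·d² with d = y − 44.6489:
  vertical leg: d = 30.3511 mm → contributes +3 355 430 mm⁴
  horizontal leg (remainder): d = -40.6489 mm → contributes +1 485 266 mm⁴
Total I = 4 840 696 mm⁴.
For the y-axis: x̄ = 29.6489 mm.
Repeating about the centroidal y-axis gives I_y = 2 789 736 mm⁴.
Polar second moment: J = I_x + I_y = 7 630 432 mm⁴.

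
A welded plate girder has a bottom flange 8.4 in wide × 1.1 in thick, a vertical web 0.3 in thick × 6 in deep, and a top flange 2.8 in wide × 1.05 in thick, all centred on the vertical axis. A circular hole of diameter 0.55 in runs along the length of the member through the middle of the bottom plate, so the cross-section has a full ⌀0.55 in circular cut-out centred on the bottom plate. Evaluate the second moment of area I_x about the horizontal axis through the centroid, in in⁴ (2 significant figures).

I_x ≈ 120 in⁴

Treat the section as a set of non-overlapping primitives; coordinates are from the bounding-box lower-left.
Bottom plate: 8.4 × 1.1, A = 9.24 in², y = 0.55 in, Ī = 0.9317 in⁴.
Web plate: 0.3 × 6, A = 1.8 in², y = 4.1 in, Ī = 5.4 in⁴.
Top plate: 2.8 × 1.05, A = 2.94 in², y = 7.625 in, Ī = 0.2701 in⁴.
Hole (subtracted): ⌀0.55, A = 0.2376 in², y = 0.55 in, Ī = 0.004492 in⁴.
Centroid: ȳ = ΣA·y / ΣA = 2.529 in.
Transfer each piece to the horizontal axis through the centroid using Ī + A·d² with d = y − 2.529:
  bottom plate: d = -1.979 in → contributes +37.1 in⁴
  web plate: d = 1.571 in → contributes +9.845 in⁴
  top plate: d = 5.096 in → contributes +76.63 in⁴
  hole: d = -1.979 in → contributes −0.9346 in⁴
Total I = 122.6 in⁴.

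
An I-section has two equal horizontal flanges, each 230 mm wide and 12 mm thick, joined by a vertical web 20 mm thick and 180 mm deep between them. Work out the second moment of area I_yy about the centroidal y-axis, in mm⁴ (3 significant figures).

Treat the section as a set of non-overlapping primitives; coordinates are from the bounding-box lower-left.
Bottom flange: 230 × 12, A = 2 760 mm², x = 115 mm, Ī = 12 167 000 mm⁴.
Web: 20 × 180, A = 3 600 mm², x = 115 mm, Ī = 120 000 mm⁴.
Top flange: 230 × 12, A = 2 760 mm², x = 115 mm, Ī = 12 167 000 mm⁴.
By symmetry the centroid is at mid-width, x̄ = 115 mm.
All pieces are centred on the centroidal y-axis, so I = ΣĪ = 24 454 000 mm⁴.

I_yy ≈ 2.45 × 10⁷ mm⁴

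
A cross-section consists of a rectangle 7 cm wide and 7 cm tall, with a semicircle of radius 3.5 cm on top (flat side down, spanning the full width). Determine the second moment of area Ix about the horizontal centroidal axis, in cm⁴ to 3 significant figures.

Ix ≈ 560 cm⁴

Split into non-overlapping primitives; take the origin at the lower-left of the bounding box.
Rectangular body: 7 × 7, A = 49 cm², y = 3.5 cm, Ī = 200.08 cm⁴.
Semicircular cap: semicircle r = 3.5, A = 19.242 cm², y = 8.4854 cm, Ī = 16.47 cm⁴.
Centroid: ȳ = ΣA·y / ΣA = 4.9057 cm.
Transfer each piece to the horizontal centroidal axis using Ī + A·d² with d = y − 4.9057:
  rectangular body: d = -1.4057 cm → contributes +296.91 cm⁴
  semicircular cap: d = 3.5797 cm → contributes +263.05 cm⁴
Total I = 559.96 cm⁴.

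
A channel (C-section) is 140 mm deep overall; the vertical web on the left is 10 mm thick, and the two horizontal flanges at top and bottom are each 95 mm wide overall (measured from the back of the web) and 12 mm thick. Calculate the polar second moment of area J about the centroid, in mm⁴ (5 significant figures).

J ≈ 1.3780 × 10⁷ mm⁴

Decompose the section into non-overlapping parts with the origin at the bottom-left of its bounding rectangle.
Web: 10 × 140, A = 1 400 mm², y = 70 mm, Ī = 2 286 667 mm⁴.
Top flange (beyond web): 85 × 12, A = 1 020 mm², y = 134 mm, Ī = 12 240 mm⁴.
Bottom flange (beyond web): 85 × 12, A = 1 020 mm², y = 6 mm, Ī = 12 240 mm⁴.
By symmetry the centroid is at mid-height, ȳ = 70 mm.
Transfer each piece to the centroidal x-axis using Ī + A·d² with d = y − 70:
  web: d = 0 mm → contributes +2 286 667 mm⁴
  top flange (beyond web): d = 64 mm → contributes +4 190 160 mm⁴
  bottom flange (beyond web): d = -64 mm → contributes +4 190 160 mm⁴
Total I = 10 666 987 mm⁴.
For the y-axis: x̄ = 33.1686 mm.
Repeating about the centroidal y-axis gives I_y = 3 113 129 mm⁴.
Polar second moment: J = I_x + I_y = 13 780 116 mm⁴.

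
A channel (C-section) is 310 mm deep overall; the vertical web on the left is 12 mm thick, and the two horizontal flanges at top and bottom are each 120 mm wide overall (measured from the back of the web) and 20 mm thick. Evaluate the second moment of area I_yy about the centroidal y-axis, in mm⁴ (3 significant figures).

I_yy ≈ 1.14 × 10⁷ mm⁴

Treat the section as a set of non-overlapping primitives; coordinates are from the bounding-box lower-left.
Web: 12 × 310, A = 3 720 mm², x = 6 mm, Ī = 44 640 mm⁴.
Top flange (beyond web): 108 × 20, A = 2 160 mm², x = 66 mm, Ī = 2 099 520 mm⁴.
Bottom flange (beyond web): 108 × 20, A = 2 160 mm², x = 66 mm, Ī = 2 099 520 mm⁴.
Centroid: x̄ = ΣA·x / ΣA = 38.239 mm.
Transfer each piece to the centroidal y-axis using Ī + A·d² with d = x − 38.239:
  web: d = -32.239 mm → contributes +3 910 987 mm⁴
  top flange (beyond web): d = 27.761 mm → contributes +3 764 197 mm⁴
  bottom flange (beyond web): d = 27.761 mm → contributes +3 764 197 mm⁴
Total I = 11 439 381 mm⁴.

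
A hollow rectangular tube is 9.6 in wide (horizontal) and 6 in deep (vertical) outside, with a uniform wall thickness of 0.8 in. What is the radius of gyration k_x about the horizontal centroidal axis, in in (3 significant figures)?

Decompose the section into non-overlapping parts with the origin at the bottom-left of its bounding rectangle.
Outer rectangle: 9.6 × 6, A = 57.6 in², y = 3 in, Ī = 172.8 in⁴.
Inner void (subtracted): 8 × 4.4, A = 35.2 in², y = 3 in, Ī = 56.789 in⁴.
By symmetry the centroid is at mid-height, ȳ = 3 in.
All pieces are centred on the horizontal centroidal axis, so I = ΣĪ (holes subtracted) = 116.01 in⁴.
Radius of gyration: k = √(I/A) = √(116.01 / 22.4) = 2.2758 in.

k_x ≈ 2.28 in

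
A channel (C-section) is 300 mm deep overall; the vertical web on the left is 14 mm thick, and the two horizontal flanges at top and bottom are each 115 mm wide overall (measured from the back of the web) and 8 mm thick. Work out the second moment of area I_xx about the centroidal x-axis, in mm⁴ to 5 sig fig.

Split into non-overlapping primitives; take the origin at the lower-left of the bounding box.
Web: 14 × 300, A = 4 200 mm², y = 150 mm, Ī = 31 500 000 mm⁴.
Top flange (beyond web): 101 × 8, A = 808 mm², y = 296 mm, Ī = 4309.333 mm⁴.
Bottom flange (beyond web): 101 × 8, A = 808 mm², y = 4 mm, Ī = 4309.333 mm⁴.
By symmetry the centroid is at mid-height, ȳ = 150 mm.
Transfer each piece to the centroidal x-axis using Ī + A·d² with d = y − 150:
  web: d = 0 mm → contributes +31 500 000 mm⁴
  top flange (beyond web): d = 146 mm → contributes +17 227 637 mm⁴
  bottom flange (beyond web): d = -146 mm → contributes +17 227 637 mm⁴
Total I = 65 955 275 mm⁴.

I_xx ≈ 6.5955 × 10⁷ mm⁴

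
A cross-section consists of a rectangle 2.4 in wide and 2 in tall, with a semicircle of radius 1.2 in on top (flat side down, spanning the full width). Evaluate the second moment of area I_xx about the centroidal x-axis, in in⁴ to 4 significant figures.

I_xx ≈ 5.330 in⁴

Treat the section as a set of non-overlapping primitives; coordinates are from the bounding-box lower-left.
Rectangular body: 2.4 × 2, A = 4.8 in², y = 1 in, Ī = 1.6 in⁴.
Semicircular cap: semicircle r = 1.2, A = 2.26195 in², y = 2.5093 in, Ī = 0.227592 in⁴.
Centroid: ȳ = ΣA·y / ΣA = 1.48343 in.
Transfer each piece to the centroidal x-axis using Ī + A·d² with d = y − 1.48343:
  rectangular body: d = -0.483429 in → contributes +2.72178 in⁴
  semicircular cap: d = 1.02587 in → contributes +2.60807 in⁴
Total I = 5.32985 in⁴.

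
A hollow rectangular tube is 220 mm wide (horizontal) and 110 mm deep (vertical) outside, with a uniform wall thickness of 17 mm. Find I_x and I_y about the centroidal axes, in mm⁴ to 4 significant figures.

Treat the section as a set of non-overlapping primitives; coordinates are from the bounding-box lower-left.
Outer rectangle: 220 × 110, A = 24 200 mm², y = 55 mm, Ī = 24 401 667 mm⁴.
Inner void (subtracted): 186 × 76, A = 14 136 mm², y = 55 mm, Ī = 6 804 128 mm⁴.
By symmetry the centroid is at mid-height, ȳ = 55 mm.
All pieces are centred on the centroidal x-axis, so I = ΣĪ (holes subtracted) = 17 597 539 mm⁴.
Repeating about the centroidal y-axis gives I_y = 56 852 579 mm⁴.

I_x ≈ 1.760 × 10⁷ mm⁴, I_y ≈ 5.685 × 10⁷ mm⁴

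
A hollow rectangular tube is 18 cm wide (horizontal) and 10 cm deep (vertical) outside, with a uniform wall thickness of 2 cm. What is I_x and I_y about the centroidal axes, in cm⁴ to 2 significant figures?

Decompose the section into non-overlapping parts with the origin at the bottom-left of its bounding rectangle.
Outer rectangle: 18 × 10, A = 180 cm², y = 5 cm, Ī = 1 500 cm⁴.
Inner void (subtracted): 14 × 6, A = 84 cm², y = 5 cm, Ī = 252 cm⁴.
By symmetry the centroid is at mid-height, ȳ = 5 cm.
All pieces are centred on the centroidal x-axis, so I = ΣĪ (holes subtracted) = 1 248 cm⁴.
Repeating about the centroidal y-axis gives I_y = 3 488 cm⁴.

I_x ≈ 1200 cm⁴, I_y ≈ 3500 cm⁴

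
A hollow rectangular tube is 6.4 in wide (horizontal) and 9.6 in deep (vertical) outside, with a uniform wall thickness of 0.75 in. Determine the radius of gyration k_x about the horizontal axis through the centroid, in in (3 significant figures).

k_x ≈ 3.42 in

Break the section into simple shapes (no overlaps), measuring from the bottom-left corner of the bounding box.
Outer rectangle: 6.4 × 9.6, A = 61.44 in², y = 4.8 in, Ī = 471.86 in⁴.
Inner void (subtracted): 4.9 × 8.1, A = 39.69 in², y = 4.8 in, Ī = 217.01 in⁴.
By symmetry the centroid is at mid-height, ȳ = 4.8 in.
All pieces are centred on the horizontal axis through the centroid, so I = ΣĪ (holes subtracted) = 254.85 in⁴.
Radius of gyration: k = √(I/A) = √(254.85 / 21.75) = 3.4231 in.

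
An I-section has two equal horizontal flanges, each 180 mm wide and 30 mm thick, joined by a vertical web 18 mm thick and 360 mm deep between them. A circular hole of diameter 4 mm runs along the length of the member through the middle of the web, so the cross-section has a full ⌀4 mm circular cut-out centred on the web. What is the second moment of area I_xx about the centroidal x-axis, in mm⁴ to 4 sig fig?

I_xx ≈ 4.815 × 10⁸ mm⁴

Decompose the section into non-overlapping parts with the origin at the bottom-left of its bounding rectangle.
Bottom flange: 180 × 30, A = 5 400 mm², y = 15 mm, Ī = 405 000 mm⁴.
Web: 18 × 360, A = 6 480 mm², y = 210 mm, Ī = 69 984 000 mm⁴.
Top flange: 180 × 30, A = 5 400 mm², y = 405 mm, Ī = 405 000 mm⁴.
Hole (subtracted): ⌀4, A = 12.5664 mm², y = 210 mm, Ī = 12.5664 mm⁴.
By symmetry the centroid is at mid-height, ȳ = 210 mm.
Transfer each piece to the centroidal x-axis using Ī + A·d² with d = y − 210:
  bottom flange: d = -195 mm → contributes +205 740 000 mm⁴
  web: d = 0 mm → contributes +69 984 000 mm⁴
  top flange: d = 195 mm → contributes +205 740 000 mm⁴
  hole: d = 0 mm → contributes −12.5664 mm⁴
Total I = 481 463 987 mm⁴.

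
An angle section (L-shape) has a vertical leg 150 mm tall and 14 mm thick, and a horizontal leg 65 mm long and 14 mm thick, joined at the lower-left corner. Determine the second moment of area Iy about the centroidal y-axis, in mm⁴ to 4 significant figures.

Iy ≈ 7.519 × 10⁵ mm⁴

Treat the section as a set of non-overlapping primitives; coordinates are from the bounding-box lower-left.
Vertical leg: 14 × 150, A = 2 100 mm², x = 7 mm, Ī = 34 300 mm⁴.
Horizontal leg (remainder): 51 × 14, A = 714 mm², x = 39.5 mm, Ī = 154 760 mm⁴.
Centroid: x̄ = ΣA·x / ΣA = 15.2463 mm.
Transfer each piece to the centroidal y-axis using Ī + A·d² with d = x − 15.2463:
  vertical leg: d = -8.24627 mm → contributes +177 102 mm⁴
  horizontal leg (remainder): d = 24.2537 mm → contributes +574 765 mm⁴
Total I = 751 867 mm⁴.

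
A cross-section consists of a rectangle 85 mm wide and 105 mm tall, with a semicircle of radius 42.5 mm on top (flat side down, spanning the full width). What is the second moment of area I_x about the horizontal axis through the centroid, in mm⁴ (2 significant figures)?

I_x ≈ 1.9 × 10⁷ mm⁴

Decompose the section into non-overlapping parts with the origin at the bottom-left of its bounding rectangle.
Rectangular body: 85 × 105, A = 8 925 mm², y = 52.5 mm, Ī = 8 199 844 mm⁴.
Semicircular cap: semicircle r = 42.5, A = 2 837 mm², y = 123 mm, Ī = 358 086 mm⁴.
Centroid: ȳ = ΣA·y / ΣA = 69.51 mm.
Transfer each piece to the horizontal axis through the centroid using Ī + A·d² with d = y − 69.51:
  rectangular body: d = -17.01 mm → contributes +10 783 672 mm⁴
  semicircular cap: d = 53.52 mm → contributes +8 485 908 mm⁴
Total I = 19 269 581 mm⁴.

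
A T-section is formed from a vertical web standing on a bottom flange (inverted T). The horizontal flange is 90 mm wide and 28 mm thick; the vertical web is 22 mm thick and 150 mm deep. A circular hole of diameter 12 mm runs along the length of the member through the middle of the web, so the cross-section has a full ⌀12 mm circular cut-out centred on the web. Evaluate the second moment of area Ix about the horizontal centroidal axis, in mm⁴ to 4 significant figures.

Ix ≈ 1.750 × 10⁷ mm⁴

Treat the section as a set of non-overlapping primitives; coordinates are from the bounding-box lower-left.
Flange: 90 × 28, A = 2 520 mm², y = 14 mm, Ī = 164 640 mm⁴.
Web: 22 × 150, A = 3 300 mm², y = 103 mm, Ī = 6 187 500 mm⁴.
Hole (subtracted): ⌀12, A = 113.097 mm², y = 103 mm, Ī = 1017.88 mm⁴.
Centroid: ȳ = ΣA·y / ΣA = 63.7002 mm.
Transfer each piece to the horizontal centroidal axis using Ī + A·d² with d = y − 63.7002:
  flange: d = -49.7002 mm → contributes +6 389 323 mm⁴
  web: d = 39.2998 mm → contributes +11 284 259 mm⁴
  hole: d = 39.2998 mm → contributes −175 694 mm⁴
Total I = 17 497 888 mm⁴.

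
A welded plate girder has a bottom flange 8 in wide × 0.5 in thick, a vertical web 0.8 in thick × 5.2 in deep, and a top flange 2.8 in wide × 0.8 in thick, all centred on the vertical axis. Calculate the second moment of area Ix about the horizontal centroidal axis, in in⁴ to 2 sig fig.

Ix ≈ 60 in⁴

Treat the section as a set of non-overlapping primitives; coordinates are from the bounding-box lower-left.
Bottom plate: 8 × 0.5, A = 4 in², y = 0.25 in, Ī = 0.08333 in⁴.
Web plate: 0.8 × 5.2, A = 4.16 in², y = 3.1 in, Ī = 9.374 in⁴.
Top plate: 2.8 × 0.8, A = 2.24 in², y = 6.1 in, Ī = 0.1195 in⁴.
Centroid: ȳ = ΣA·y / ΣA = 2.65 in.
Transfer each piece to the horizontal centroidal axis using Ī + A·d² with d = y − 2.65:
  bottom plate: d = -2.4 in → contributes +23.12 in⁴
  web plate: d = 0.45 in → contributes +10.22 in⁴
  top plate: d = 3.45 in → contributes +26.78 in⁴
Total I = 60.12 in⁴.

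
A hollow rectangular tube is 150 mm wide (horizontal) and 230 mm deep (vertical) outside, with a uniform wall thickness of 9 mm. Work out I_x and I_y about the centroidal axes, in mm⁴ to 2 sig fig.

I_x ≈ 4.7 × 10⁷ mm⁴, I_y ≈ 2.4 × 10⁷ mm⁴

Split into non-overlapping primitives; take the origin at the lower-left of the bounding box.
Outer rectangle: 150 × 230, A = 34 500 mm², y = 115 mm, Ī = 152 087 500 mm⁴.
Inner void (subtracted): 132 × 212, A = 27 984 mm², y = 115 mm, Ī = 104 809 408 mm⁴.
By symmetry the centroid is at mid-height, ȳ = 115 mm.
All pieces are centred on the centroidal x-axis, so I = ΣĪ (holes subtracted) = 47 278 092 mm⁴.
Repeating about the centroidal y-axis gives I_y = 24 054 732 mm⁴.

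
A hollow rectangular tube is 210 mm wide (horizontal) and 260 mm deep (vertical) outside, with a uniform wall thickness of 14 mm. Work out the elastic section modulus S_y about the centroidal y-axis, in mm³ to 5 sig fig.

S_y ≈ 8.0098 × 10⁵ mm³

Break the section into simple shapes (no overlaps), measuring from the bottom-left corner of the bounding box.
Outer rectangle: 210 × 260, A = 54 600 mm², x = 105 mm, Ī = 200 655 000 mm⁴.
Inner void (subtracted): 182 × 232, A = 42 224 mm², x = 105 mm, Ī = 116 552 315 mm⁴.
By symmetry the centroid is at mid-width, x̄ = 105 mm.
All pieces are centred on the centroidal y-axis, so I = ΣĪ (holes subtracted) = 84 102 685 mm⁴.
Extreme fibre distance c = 105 mm; S = I/c = 800 978 mm³.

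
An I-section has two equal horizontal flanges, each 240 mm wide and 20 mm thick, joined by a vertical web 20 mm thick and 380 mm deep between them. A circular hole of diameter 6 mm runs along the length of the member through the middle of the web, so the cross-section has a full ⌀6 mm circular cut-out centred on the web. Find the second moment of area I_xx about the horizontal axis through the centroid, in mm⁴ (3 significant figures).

Split into non-overlapping primitives; take the origin at the lower-left of the bounding box.
Bottom flange: 240 × 20, A = 4 800 mm², y = 10 mm, Ī = 160 000 mm⁴.
Web: 20 × 380, A = 7 600 mm², y = 210 mm, Ī = 91 453 333 mm⁴.
Top flange: 240 × 20, A = 4 800 mm², y = 410 mm, Ī = 160 000 mm⁴.
Hole (subtracted): ⌀6, A = 28.274 mm², y = 210 mm, Ī = 63.617 mm⁴.
By symmetry the centroid is at mid-height, ȳ = 210 mm.
Transfer each piece to the horizontal axis through the centroid using Ī + A·d² with d = y − 210:
  bottom flange: d = -200 mm → contributes +192 160 000 mm⁴
  web: d = 0 mm → contributes +91 453 333 mm⁴
  top flange: d = 200 mm → contributes +192 160 000 mm⁴
  hole: d = 0 mm → contributes −63.617 mm⁴
Total I = 475 773 270 mm⁴.

I_xx ≈ 4.76 × 10⁸ mm⁴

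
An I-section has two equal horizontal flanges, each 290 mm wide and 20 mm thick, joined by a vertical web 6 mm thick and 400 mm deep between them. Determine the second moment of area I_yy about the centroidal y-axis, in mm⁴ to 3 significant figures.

Decompose the section into non-overlapping parts with the origin at the bottom-left of its bounding rectangle.
Bottom flange: 290 × 20, A = 5 800 mm², x = 145 mm, Ī = 40 648 333 mm⁴.
Web: 6 × 400, A = 2 400 mm², x = 145 mm, Ī = 7 200 mm⁴.
Top flange: 290 × 20, A = 5 800 mm², x = 145 mm, Ī = 40 648 333 mm⁴.
By symmetry the centroid is at mid-width, x̄ = 145 mm.
All pieces are centred on the centroidal y-axis, so I = ΣĪ = 81 303 867 mm⁴.

I_yy ≈ 8.13 × 10⁷ mm⁴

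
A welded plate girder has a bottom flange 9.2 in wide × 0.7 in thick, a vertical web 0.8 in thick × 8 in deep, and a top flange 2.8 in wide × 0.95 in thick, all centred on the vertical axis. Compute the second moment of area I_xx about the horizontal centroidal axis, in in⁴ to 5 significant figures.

Break the section into simple shapes (no overlaps), measuring from the bottom-left corner of the bounding box.
Bottom plate: 9.2 × 0.7, A = 6.44 in², y = 0.35 in, Ī = 0.2629667 in⁴.
Web plate: 0.8 × 8, A = 6.4 in², y = 4.7 in, Ī = 34.13333 in⁴.
Top plate: 2.8 × 0.95, A = 2.66 in², y = 9.175 in, Ī = 0.2000542 in⁴.
Centroid: ȳ = ΣA·y / ΣA = 3.660613 in.
Transfer each piece to the horizontal centroidal axis using Ī + A·d² with d = y − 3.660613:
  bottom plate: d = -3.310613 in → contributes +70.84638 in⁴
  web plate: d = 1.039387 in → contributes +41.04742 in⁴
  top plate: d = 5.514387 in → contributes +81.08657 in⁴
Total I = 192.9804 in⁴.

I_xx ≈ 192.98 in⁴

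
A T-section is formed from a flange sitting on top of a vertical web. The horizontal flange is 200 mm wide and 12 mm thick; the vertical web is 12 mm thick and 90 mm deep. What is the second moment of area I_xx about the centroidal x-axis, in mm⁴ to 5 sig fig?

Decompose the section into non-overlapping parts with the origin at the bottom-left of its bounding rectangle.
Flange: 200 × 12, A = 2 400 mm², y = 96 mm, Ī = 28 800 mm⁴.
Web: 12 × 90, A = 1 080 mm², y = 45 mm, Ī = 729 000 mm⁴.
Centroid: ȳ = ΣA·y / ΣA = 80.17241 mm.
Transfer each piece to the centroidal x-axis using Ī + A·d² with d = y − 80.17241:
  flange: d = 15.82759 mm → contributes +630 030 mm⁴
  web: d = -35.17241 mm → contributes +2 065 067 mm⁴
Total I = 2 695 097 mm⁴.

I_xx ≈ 2.6951 × 10⁶ mm⁴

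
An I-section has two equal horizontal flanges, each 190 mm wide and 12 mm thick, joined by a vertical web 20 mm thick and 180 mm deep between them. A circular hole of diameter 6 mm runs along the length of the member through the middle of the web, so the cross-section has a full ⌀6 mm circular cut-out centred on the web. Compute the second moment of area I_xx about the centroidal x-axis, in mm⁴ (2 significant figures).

I_xx ≈ 5.2 × 10⁷ mm⁴

Split into non-overlapping primitives; take the origin at the lower-left of the bounding box.
Bottom flange: 190 × 12, A = 2 280 mm², y = 6 mm, Ī = 27 360 mm⁴.
Web: 20 × 180, A = 3 600 mm², y = 102 mm, Ī = 9 720 000 mm⁴.
Top flange: 190 × 12, A = 2 280 mm², y = 198 mm, Ī = 27 360 mm⁴.
Hole (subtracted): ⌀6, A = 28.27 mm², y = 102 mm, Ī = 63.62 mm⁴.
By symmetry the centroid is at mid-height, ȳ = 102 mm.
Transfer each piece to the centroidal x-axis using Ī + A·d² with d = y − 102:
  bottom flange: d = -96 mm → contributes +21 039 840 mm⁴
  web: d = 0 mm → contributes +9 720 000 mm⁴
  top flange: d = 96 mm → contributes +21 039 840 mm⁴
  hole: d = 0 mm → contributes −63.62 mm⁴
Total I = 51 799 616 mm⁴.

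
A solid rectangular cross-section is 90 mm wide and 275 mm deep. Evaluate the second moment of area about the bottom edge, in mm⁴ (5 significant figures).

The section: 90 × 275, A = 24 750 mm², y = 137.5 mm, Ī = 155 976 563 mm⁴.
Transfer it to the bottom edge using Ī + A·d² with d = y − 0:
  the section: d = 137.5 mm → contributes +623 906 250 mm⁴
Total I = 623 906 250 mm⁴.

I_base ≈ 6.2391 × 10⁸ mm⁴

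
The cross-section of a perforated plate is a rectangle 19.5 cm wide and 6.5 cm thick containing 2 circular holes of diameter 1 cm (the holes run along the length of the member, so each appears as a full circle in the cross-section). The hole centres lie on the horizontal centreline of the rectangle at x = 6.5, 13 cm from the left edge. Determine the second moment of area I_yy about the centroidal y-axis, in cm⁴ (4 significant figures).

I_yy ≈ 4000 cm⁴

Break the section into simple shapes (no overlaps), measuring from the bottom-left corner of the bounding box.
Plate: 19.5 × 6.5, A = 126.75 cm², x = 9.75 cm, Ī = 4016.39 cm⁴.
Hole 1 (subtracted): ⌀1, A = 0.785398 cm², x = 6.5 cm, Ī = 0.0490874 cm⁴.
Hole 2 (subtracted): ⌀1, A = 0.785398 cm², x = 13 cm, Ī = 0.0490874 cm⁴.
By symmetry the centroid is at mid-width, x̄ = 9.75 cm.
Transfer each piece to the centroidal y-axis using Ī + A·d² with d = x − 9.75:
  plate: d = 0 cm → contributes +4016.39 cm⁴
  hole 1: d = -3.25 cm → contributes −8.34486 cm⁴
  hole 2: d = 3.25 cm → contributes −8.34486 cm⁴
Total I = 3999.7 cm⁴.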